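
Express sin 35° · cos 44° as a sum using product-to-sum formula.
sin 35° cos 44° = (1/2)[sin(35°+44°) + sin(35°-44°)]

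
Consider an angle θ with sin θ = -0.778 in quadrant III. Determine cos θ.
cos θ = ±√(1 - sin²θ) = -0.6283 (negative in QIII)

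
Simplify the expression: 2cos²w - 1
2cos²w - 1 = cos(2w) (using Double angle)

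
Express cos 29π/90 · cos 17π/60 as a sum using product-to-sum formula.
cos 29π/90 cos 17π/60 = (1/2)[cos(29π/90-17π/60) + cos(29π/90+17π/60)]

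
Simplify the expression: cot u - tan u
cot u - tan u = 2 cot(2u) (using Double angle)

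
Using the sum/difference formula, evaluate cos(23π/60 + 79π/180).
cos(23π/60 + 79π/180) = cos 23π/60 cos 79π/180 - sin 23π/60 sin 79π/180 = -0.848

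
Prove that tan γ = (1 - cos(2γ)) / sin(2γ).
RHS = 2sin²γ / (2 sin γ cos γ) = sin γ/cos γ = tan γ = LHS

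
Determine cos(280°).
cos(280°) = 0.1736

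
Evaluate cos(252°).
cos(252°) = -0.309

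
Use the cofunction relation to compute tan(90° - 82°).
tan(90° - 82°) = cot(82°) = 0.1405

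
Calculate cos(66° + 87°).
cos(66° + 87°) = cos 66° cos 87° - sin 66° sin 87° = -0.891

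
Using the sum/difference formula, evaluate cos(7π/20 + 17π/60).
cos(7π/20 + 17π/60) = cos 7π/20 cos 17π/60 - sin 7π/20 sin 17π/60 = -0.4067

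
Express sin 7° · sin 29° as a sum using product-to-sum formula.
sin 7° sin 29° = (1/2)[cos(7°-29°) - cos(7°+29°)]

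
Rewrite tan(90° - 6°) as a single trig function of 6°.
tan(90° - 6°) = cot(6°)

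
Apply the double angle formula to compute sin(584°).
sin(584°) = 2 sin 292° cos 292° = -0.6947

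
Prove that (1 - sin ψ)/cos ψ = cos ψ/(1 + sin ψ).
LHS = (1 - sin ψ)(1 + sin ψ) / (cos ψ(1 + sin ψ)) = (1 - sin²ψ) / (cos ψ(1 + sin ψ)) = cos²ψ / (cos ψ(1 + sin ψ)) = cos ψ/(1 + sin ψ) = RHS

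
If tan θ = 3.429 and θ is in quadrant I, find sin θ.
sin θ = 0.96 (using tan²θ + 1 = sec²θ)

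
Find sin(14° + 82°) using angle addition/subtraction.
sin(14° + 82°) = sin 14° cos 82° + cos 14° sin 82° = 0.9945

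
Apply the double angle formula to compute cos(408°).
cos(408°) = cos²204° - sin²204° = 0.6691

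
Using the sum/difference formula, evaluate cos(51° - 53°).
cos(51° - 53°) = cos 51° cos 53° + sin 51° sin 53° = 0.9994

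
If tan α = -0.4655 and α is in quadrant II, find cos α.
cos α = -0.9066 (using tan²α + 1 = sec²α)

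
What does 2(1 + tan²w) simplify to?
2(1 + tan²w) = 2(sec²w) (using Pythagorean identity)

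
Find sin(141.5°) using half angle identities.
sin(141.5°) = √((1 - cos 283°)/2) = 0.6225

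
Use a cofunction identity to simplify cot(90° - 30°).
cot(90° - 30°) = tan(30°)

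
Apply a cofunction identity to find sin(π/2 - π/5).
sin(π/2 - π/5) = cos(π/5) = 0.809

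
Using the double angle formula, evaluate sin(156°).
sin(156°) = 2 sin 78° cos 78° = 0.4067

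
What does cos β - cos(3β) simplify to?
cos β - cos(3β) = 2 sin(2β) sin β (using Sum-to-product)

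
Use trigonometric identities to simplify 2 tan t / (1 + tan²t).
2 tan t / (1 + tan²t) = sin(2t) (using Double angle)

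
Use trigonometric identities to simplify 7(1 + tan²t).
7(1 + tan²t) = 7(sec²t) (using Pythagorean identity)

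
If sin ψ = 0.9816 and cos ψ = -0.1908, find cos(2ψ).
cos(2ψ) = cos²ψ - sin²ψ = -0.9271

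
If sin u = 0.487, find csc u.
csc u = 1/sin u = 2.053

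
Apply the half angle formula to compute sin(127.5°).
sin(127.5°) = √((1 - cos 255°)/2) = 0.7934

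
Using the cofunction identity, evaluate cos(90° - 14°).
cos(90° - 14°) = sin(14°) = 0.2419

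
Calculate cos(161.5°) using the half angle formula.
cos(161.5°) = -√((1 + cos 323°)/2) = -0.9483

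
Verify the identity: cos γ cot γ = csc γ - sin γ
RHS = 1/sin γ - sin γ = (1 - sin²γ)/sin γ = cos²γ/sin γ = cos γ · (cos γ/sin γ) = cos γ cot γ = LHS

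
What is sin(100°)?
sin(100°) = 0.9848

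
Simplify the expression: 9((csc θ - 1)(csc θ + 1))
9((csc θ - 1)(csc θ + 1)) = 9(cot²θ) (using Diff. of squares)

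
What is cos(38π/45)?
cos(38π/45) = -0.8829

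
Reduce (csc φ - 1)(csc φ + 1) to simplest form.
(csc φ - 1)(csc φ + 1) = cot²φ (using Diff. of squares)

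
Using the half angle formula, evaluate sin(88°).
sin(88°) = √((1 - cos 176°)/2) = 0.9994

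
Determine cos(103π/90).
cos(103π/90) = -0.8988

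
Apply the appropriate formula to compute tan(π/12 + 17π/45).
tan(π/12 + 17π/45) = (tan π/12 + tan 17π/45)/(1 - tan π/12 tan 17π/45) = 8.144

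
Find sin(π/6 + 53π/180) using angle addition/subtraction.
sin(π/6 + 53π/180) = sin π/6 cos 53π/180 + cos π/6 sin 53π/180 = 0.9925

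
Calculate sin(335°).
sin(335°) = -0.4226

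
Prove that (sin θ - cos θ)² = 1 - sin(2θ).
LHS = sin²θ - 2 sin θ cos θ + cos²θ = (sin²θ + cos²θ) - 2 sin θ cos θ = 1 - sin(2θ) = RHS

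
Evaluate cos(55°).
cos(55°) = 0.5736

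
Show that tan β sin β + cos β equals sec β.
LHS = sin²β/cos β + cos β = (sin²β + cos²β)/cos β = 1/cos β = sec β = RHS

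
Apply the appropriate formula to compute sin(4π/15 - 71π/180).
sin(4π/15 - 71π/180) = sin 4π/15 cos 71π/180 - cos 4π/15 sin 71π/180 = -0.3907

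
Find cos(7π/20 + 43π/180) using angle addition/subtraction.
cos(7π/20 + 43π/180) = cos 7π/20 cos 43π/180 - sin 7π/20 sin 43π/180 = -0.2756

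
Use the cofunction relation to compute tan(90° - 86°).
tan(90° - 86°) = cot(86°) = 0.06993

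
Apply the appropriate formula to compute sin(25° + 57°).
sin(25° + 57°) = sin 25° cos 57° + cos 25° sin 57° = 0.9903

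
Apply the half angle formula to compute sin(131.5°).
sin(131.5°) = √((1 - cos 263°)/2) = 0.749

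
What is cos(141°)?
cos(141°) = -0.7771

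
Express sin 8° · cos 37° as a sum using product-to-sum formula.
sin 8° cos 37° = (1/2)[sin(8°+37°) + sin(8°-37°)]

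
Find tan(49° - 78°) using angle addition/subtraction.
tan(49° - 78°) = (tan 49° - tan 78°)/(1 + tan 49° tan 78°) = -0.5543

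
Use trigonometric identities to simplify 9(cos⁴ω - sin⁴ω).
9(cos⁴ω - sin⁴ω) = 9(cos(2ω)) (using Factoring + double angle)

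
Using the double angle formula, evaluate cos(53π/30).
cos(53π/30) = 1 - 2sin²53π/60 = 0.7431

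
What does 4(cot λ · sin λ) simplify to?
4(cot λ · sin λ) = 4(cos λ) (using Quotient identity)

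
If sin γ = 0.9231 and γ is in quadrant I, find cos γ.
cos γ = 0.3846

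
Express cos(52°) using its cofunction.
cos(52°) = sin(90° - 52°) = sin(38°)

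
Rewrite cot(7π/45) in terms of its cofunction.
cot(7π/45) = tan(π/2 - 7π/45) = tan(31π/90)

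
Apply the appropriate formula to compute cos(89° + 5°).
cos(89° + 5°) = cos 89° cos 5° - sin 89° sin 5° = -0.06976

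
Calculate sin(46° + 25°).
sin(46° + 25°) = sin 46° cos 25° + cos 46° sin 25° = 0.9455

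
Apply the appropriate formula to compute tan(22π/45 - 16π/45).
tan(22π/45 - 16π/45) = (tan 22π/45 - tan 16π/45)/(1 + tan 22π/45 tan 16π/45) = 0.4452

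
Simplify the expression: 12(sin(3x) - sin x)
12(sin(3x) - sin x) = 12(2 cos(2x) sin x) (using Sum-to-product)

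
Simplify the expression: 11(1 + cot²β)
11(1 + cot²β) = 11(csc²β) (using Pythagorean identity)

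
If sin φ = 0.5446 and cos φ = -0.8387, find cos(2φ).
cos(2φ) = cos²φ - sin²φ = 0.4068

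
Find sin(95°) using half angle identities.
sin(95°) = √((1 - cos 190°)/2) = 0.9962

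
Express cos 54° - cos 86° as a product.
cos 54° - cos 86° = -2 sin(70°) sin(-16°)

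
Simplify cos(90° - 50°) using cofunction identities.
cos(90° - 50°) = sin(50°)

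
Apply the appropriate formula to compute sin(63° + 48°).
sin(63° + 48°) = sin 63° cos 48° + cos 63° sin 48° = 0.9336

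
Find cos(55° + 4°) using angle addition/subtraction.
cos(55° + 4°) = cos 55° cos 4° - sin 55° sin 4° = 0.515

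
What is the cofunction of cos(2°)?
cos(2°) = sin(90° - 2°) = sin(88°)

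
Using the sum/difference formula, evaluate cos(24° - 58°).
cos(24° - 58°) = cos 24° cos 58° + sin 24° sin 58° = 0.829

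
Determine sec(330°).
sec(330°) = 2√3/3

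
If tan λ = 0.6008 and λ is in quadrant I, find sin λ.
sin λ = 0.515 (using tan²λ + 1 = sec²λ)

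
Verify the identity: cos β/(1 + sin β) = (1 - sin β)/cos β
RHS = (1 - sin β)(1 + sin β) / (cos β(1 + sin β)) = (1 - sin²β) / (cos β(1 + sin β)) = cos²β / (cos β(1 + sin β)) = cos β/(1 + sin β) = LHS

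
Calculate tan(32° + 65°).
tan(32° + 65°) = (tan 32° + tan 65°)/(1 - tan 32° tan 65°) = -8.144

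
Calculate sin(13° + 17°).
sin(13° + 17°) = sin 13° cos 17° + cos 13° sin 17° = 1/2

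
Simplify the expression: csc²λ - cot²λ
csc²λ - cot²λ = 1 (using Pythagorean identity)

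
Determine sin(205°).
sin(205°) = -0.4226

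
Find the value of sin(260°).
sin(260°) = -0.9848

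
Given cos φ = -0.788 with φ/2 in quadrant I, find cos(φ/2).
cos(φ/2) = ±√((1 + cos φ)/2); positive since φ/2 ∈ QI, so cos(φ/2) = 0.3256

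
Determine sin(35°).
sin(35°) = 0.5736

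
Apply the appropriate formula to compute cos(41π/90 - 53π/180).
cos(41π/90 - 53π/180) = cos 41π/90 cos 53π/180 + sin 41π/90 sin 53π/180 = 0.8746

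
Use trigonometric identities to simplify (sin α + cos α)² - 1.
(sin α + cos α)² - 1 = sin(2α) (using Pythagorean + double angle)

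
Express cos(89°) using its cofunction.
cos(89°) = sin(90° - 89°) = sin(1°)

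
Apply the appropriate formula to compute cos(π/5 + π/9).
cos(π/5 + π/9) = cos π/5 cos π/9 - sin π/5 sin π/9 = 0.5592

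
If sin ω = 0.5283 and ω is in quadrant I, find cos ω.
cos ω = 0.8491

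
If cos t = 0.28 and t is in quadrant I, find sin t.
sin t = 0.96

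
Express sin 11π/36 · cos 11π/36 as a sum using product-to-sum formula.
sin 11π/36 cos 11π/36 = (1/2)[sin(11π/36+11π/36) + sin(11π/36-11π/36)]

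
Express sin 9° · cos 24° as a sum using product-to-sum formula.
sin 9° cos 24° = (1/2)[sin(9°+24°) + sin(9°-24°)]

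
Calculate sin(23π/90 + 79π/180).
sin(23π/90 + 79π/180) = sin 23π/90 cos 79π/180 + cos 23π/90 sin 79π/180 = 0.8192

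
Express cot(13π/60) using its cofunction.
cot(13π/60) = tan(π/2 - 13π/60) = tan(17π/60)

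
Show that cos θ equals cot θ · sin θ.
RHS = (cos θ/sin θ) · sin θ = cos θ = LHS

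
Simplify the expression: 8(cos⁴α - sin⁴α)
8(cos⁴α - sin⁴α) = 8(cos(2α)) (using Factoring + double angle)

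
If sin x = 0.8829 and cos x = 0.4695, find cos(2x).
cos(2x) = cos²x - sin²x = -0.5591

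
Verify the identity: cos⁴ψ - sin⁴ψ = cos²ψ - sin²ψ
LHS = (cos²ψ - sin²ψ)(cos²ψ + sin²ψ) = (cos²ψ - sin²ψ) · 1 = cos²ψ - sin²ψ = RHS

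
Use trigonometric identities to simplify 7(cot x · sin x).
7(cot x · sin x) = 7(cos x) (using Quotient identity)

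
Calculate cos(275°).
cos(275°) = 0.08716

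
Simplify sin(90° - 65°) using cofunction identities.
sin(90° - 65°) = cos(65°)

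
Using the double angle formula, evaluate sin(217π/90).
sin(217π/90) = 2 sin 217π/180 cos 217π/180 = 0.9613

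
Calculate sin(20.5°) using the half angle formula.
sin(20.5°) = √((1 - cos 41°)/2) = 0.3502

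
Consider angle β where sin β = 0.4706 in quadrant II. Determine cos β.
cos β = ±√(1 - sin²β) = -0.8823 (negative in QII)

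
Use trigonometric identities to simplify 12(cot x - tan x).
12(cot x - tan x) = 12(2 cot(2x)) (using Double angle)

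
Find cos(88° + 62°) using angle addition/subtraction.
cos(88° + 62°) = cos 88° cos 62° - sin 88° sin 62° = -√3/2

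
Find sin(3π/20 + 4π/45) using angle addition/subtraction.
sin(3π/20 + 4π/45) = sin 3π/20 cos 4π/45 + cos 3π/20 sin 4π/45 = 0.682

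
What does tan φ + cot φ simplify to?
tan φ + cot φ = sec φ csc φ (using Quotient identities)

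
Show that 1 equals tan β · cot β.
RHS = (sin β/cos β) · (cos β/sin β) = 1 = LHS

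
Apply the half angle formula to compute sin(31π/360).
sin(31π/360) = √((1 - cos 31π/180)/2) = 0.2672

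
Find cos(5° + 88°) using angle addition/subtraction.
cos(5° + 88°) = cos 5° cos 88° - sin 5° sin 88° = -0.05234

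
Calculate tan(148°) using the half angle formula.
tan(148°) = sin 296° / (1 + cos 296°) = -0.6249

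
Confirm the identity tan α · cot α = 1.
LHS = (sin α/cos α) · (cos α/sin α) = 1 = RHS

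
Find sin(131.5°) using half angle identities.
sin(131.5°) = √((1 - cos 263°)/2) = 0.749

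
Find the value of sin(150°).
sin(150°) = 1/2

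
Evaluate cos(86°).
cos(86°) = 0.06976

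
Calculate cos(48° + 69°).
cos(48° + 69°) = cos 48° cos 69° - sin 48° sin 69° = -0.454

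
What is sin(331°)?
sin(331°) = -0.4848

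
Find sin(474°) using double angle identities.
sin(474°) = 2 sin 237° cos 237° = 0.9135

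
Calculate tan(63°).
tan(63°) = 1.963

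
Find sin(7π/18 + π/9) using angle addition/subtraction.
sin(7π/18 + π/9) = sin 7π/18 cos π/9 + cos 7π/18 sin π/9 = 1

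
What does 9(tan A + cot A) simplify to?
9(tan A + cot A) = 9(sec A csc A) (using Quotient identities)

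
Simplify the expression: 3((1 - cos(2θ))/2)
3((1 - cos(2θ))/2) = 3(sin²θ) (using Power reduction)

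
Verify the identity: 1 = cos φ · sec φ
RHS = cos φ · (1/cos φ) = 1 = LHS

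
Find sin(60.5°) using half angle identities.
sin(60.5°) = √((1 - cos 121°)/2) = 0.8704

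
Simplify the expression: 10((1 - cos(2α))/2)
10((1 - cos(2α))/2) = 10(sin²α) (using Power reduction)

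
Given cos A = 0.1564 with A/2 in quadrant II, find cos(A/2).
cos(A/2) = ±√((1 + cos A)/2); negative since A/2 ∈ QII, so cos(A/2) = -0.7604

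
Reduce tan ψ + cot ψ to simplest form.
tan ψ + cot ψ = sec ψ csc ψ (using Quotient identities)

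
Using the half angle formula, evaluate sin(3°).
sin(3°) = √((1 - cos 6°)/2) = 0.05234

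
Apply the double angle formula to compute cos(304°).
cos(304°) = 2cos²152° - 1 = 0.5592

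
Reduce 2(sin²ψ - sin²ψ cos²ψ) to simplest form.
2(sin²ψ - sin²ψ cos²ψ) = 2(sin⁴ψ) (using Factoring)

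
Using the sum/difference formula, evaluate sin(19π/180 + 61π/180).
sin(19π/180 + 61π/180) = sin 19π/180 cos 61π/180 + cos 19π/180 sin 61π/180 = 0.9848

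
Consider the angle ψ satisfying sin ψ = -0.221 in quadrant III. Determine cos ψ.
cos ψ = ±√(1 - sin²ψ) = -0.9753 (negative in QIII)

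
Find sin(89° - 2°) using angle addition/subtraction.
sin(89° - 2°) = sin 89° cos 2° - cos 89° sin 2° = 0.9986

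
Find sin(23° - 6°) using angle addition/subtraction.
sin(23° - 6°) = sin 23° cos 6° - cos 23° sin 6° = 0.2924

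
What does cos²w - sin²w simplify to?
cos²w - sin²w = cos(2w) (using Double angle)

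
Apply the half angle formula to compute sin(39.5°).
sin(39.5°) = √((1 - cos 79°)/2) = 0.6361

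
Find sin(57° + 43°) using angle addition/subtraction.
sin(57° + 43°) = sin 57° cos 43° + cos 57° sin 43° = 0.9848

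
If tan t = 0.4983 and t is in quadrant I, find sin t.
sin t = 0.446 (using tan²t + 1 = sec²t)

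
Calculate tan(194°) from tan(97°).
tan(194°) = 2 tan 97° / (1 - tan²97°) = 0.2493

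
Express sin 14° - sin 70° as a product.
sin 14° - sin 70° = 2 cos(42°) sin(-28°)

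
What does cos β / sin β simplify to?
cos β / sin β = cot β (using Quotient identity)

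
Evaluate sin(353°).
sin(353°) = -0.1219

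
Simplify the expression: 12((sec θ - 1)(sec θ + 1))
12((sec θ - 1)(sec θ + 1)) = 12(tan²θ) (using Diff. of squares)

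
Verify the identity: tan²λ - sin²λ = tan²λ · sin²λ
LHS = sin²λ/cos²λ - sin²λ = sin²λ(1/cos²λ - 1) = sin²λ · (1 - cos²λ)/cos²λ = sin²λ · sin²λ/cos²λ = sin²λ · tan²λ = RHS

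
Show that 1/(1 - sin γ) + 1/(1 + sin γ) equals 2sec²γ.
LHS = [(1 + sin γ) + (1 - sin γ)] / [(1 - sin γ)(1 + sin γ)] = 2/(1 - sin²γ) = 2/cos²γ = 2sec²γ = RHS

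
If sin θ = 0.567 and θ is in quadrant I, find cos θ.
cos θ = 0.8237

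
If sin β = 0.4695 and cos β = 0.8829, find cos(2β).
cos(2β) = cos²β - sin²β = 0.5591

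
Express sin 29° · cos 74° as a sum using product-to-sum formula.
sin 29° cos 74° = (1/2)[sin(29°+74°) + sin(29°-74°)]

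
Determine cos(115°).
cos(115°) = -0.4226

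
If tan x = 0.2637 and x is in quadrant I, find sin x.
sin x = 0.255 (using tan²x + 1 = sec²x)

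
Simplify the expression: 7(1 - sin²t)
7(1 - sin²t) = 7(cos²t) (using Pythagorean identity)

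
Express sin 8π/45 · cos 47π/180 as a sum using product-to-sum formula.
sin 8π/45 cos 47π/180 = (1/2)[sin(8π/45+47π/180) + sin(8π/45-47π/180)]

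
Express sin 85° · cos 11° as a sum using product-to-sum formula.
sin 85° cos 11° = (1/2)[sin(85°+11°) + sin(85°-11°)]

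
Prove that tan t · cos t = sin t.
LHS = (sin t/cos t) · cos t = sin t = RHS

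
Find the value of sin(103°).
sin(103°) = 0.9744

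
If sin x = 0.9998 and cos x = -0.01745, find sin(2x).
sin(2x) = 2 sin x cos x = -0.03489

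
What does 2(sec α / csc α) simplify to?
2(sec α / csc α) = 2(tan α) (using Reciprocal identities)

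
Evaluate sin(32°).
sin(32°) = 0.5299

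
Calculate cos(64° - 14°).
cos(64° - 14°) = cos 64° cos 14° + sin 64° sin 14° = 0.6428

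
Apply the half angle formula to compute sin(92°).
sin(92°) = √((1 - cos 184°)/2) = 0.9994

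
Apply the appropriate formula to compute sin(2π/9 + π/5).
sin(2π/9 + π/5) = sin 2π/9 cos π/5 + cos 2π/9 sin π/5 = 0.9703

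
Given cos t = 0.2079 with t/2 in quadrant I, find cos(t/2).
cos(t/2) = ±√((1 + cos t)/2); positive since t/2 ∈ QI, so cos(t/2) = 0.7771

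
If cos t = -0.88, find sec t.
sec t = 1/cos t = -1.136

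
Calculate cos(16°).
cos(16°) = 0.9613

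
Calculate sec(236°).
sec(236°) = -1.788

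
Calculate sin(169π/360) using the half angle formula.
sin(169π/360) = √((1 - cos 169π/180)/2) = 0.9954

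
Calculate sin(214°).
sin(214°) = -0.5592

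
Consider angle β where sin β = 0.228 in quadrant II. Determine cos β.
cos β = ±√(1 - sin²β) = -0.9737 (negative in QII)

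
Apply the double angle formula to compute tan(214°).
tan(214°) = 2 tan 107° / (1 - tan²107°) = 0.6745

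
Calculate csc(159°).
csc(159°) = 2.79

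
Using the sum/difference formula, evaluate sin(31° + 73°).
sin(31° + 73°) = sin 31° cos 73° + cos 31° sin 73° = 0.9703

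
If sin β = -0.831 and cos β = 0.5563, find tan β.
tan β = sin β / cos β = -1.494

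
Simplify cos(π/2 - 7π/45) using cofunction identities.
cos(π/2 - 7π/45) = sin(7π/45)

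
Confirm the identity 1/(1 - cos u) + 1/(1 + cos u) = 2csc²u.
LHS = [(1 + cos u) + (1 - cos u)] / [(1 - cos u)(1 + cos u)] = 2/(1 - cos²u) = 2/sin²u = 2csc²u = RHS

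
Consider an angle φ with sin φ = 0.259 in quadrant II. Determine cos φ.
cos φ = ±√(1 - sin²φ) = -0.9659 (negative in QII)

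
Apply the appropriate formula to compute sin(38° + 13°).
sin(38° + 13°) = sin 38° cos 13° + cos 38° sin 13° = 0.7771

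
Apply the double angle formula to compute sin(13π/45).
sin(13π/45) = 2 sin 13π/90 cos 13π/90 = 0.788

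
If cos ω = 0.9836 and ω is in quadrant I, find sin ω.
sin ω = 0.1804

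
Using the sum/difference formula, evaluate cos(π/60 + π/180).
cos(π/60 + π/180) = cos π/60 cos π/180 - sin π/60 sin π/180 = 0.9976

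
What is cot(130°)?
cot(130°) = -0.8391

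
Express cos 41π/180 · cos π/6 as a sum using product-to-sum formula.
cos 41π/180 cos π/6 = (1/2)[cos(41π/180-π/6) + cos(41π/180+π/6)]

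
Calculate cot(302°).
cot(302°) = -0.6249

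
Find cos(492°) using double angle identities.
cos(492°) = cos²246° - sin²246° = -0.6691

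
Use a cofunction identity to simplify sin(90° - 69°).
sin(90° - 69°) = cos(69°)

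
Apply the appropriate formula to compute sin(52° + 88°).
sin(52° + 88°) = sin 52° cos 88° + cos 52° sin 88° = 0.6428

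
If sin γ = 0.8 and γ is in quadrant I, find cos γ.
cos γ = 0.6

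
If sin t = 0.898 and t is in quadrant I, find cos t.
cos t = 0.44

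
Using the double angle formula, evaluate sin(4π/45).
sin(4π/45) = 2 sin 2π/45 cos 2π/45 = 0.2756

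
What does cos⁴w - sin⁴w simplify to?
cos⁴w - sin⁴w = cos(2w) (using Factoring + double angle)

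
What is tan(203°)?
tan(203°) = 0.4245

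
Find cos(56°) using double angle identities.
cos(56°) = cos²28° - sin²28° = 0.5592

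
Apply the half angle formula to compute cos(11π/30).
cos(11π/30) = √((1 + cos 11π/15)/2) = 0.4067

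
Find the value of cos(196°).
cos(196°) = -0.9613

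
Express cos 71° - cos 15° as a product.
cos 71° - cos 15° = -2 sin(43°) sin(28°)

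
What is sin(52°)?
sin(52°) = 0.788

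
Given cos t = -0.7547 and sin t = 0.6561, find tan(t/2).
tan(t/2) = sin t / (1 + cos t) = 2.675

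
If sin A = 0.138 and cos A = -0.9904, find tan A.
tan A = sin A / cos A = -0.1393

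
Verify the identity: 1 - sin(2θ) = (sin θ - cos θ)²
RHS = sin²θ - 2 sin θ cos θ + cos²θ = (sin²θ + cos²θ) - 2 sin θ cos θ = 1 - sin(2θ) = LHS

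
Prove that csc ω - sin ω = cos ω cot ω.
LHS = 1/sin ω - sin ω = (1 - sin²ω)/sin ω = cos²ω/sin ω = cos ω · (cos ω/sin ω) = cos ω cot ω = RHS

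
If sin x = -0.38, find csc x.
csc x = 1/sin x = -2.632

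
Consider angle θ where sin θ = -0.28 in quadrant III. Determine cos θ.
cos θ = ±√(1 - sin²θ) = -0.96 (negative in QIII)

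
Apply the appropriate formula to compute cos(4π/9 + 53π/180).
cos(4π/9 + 53π/180) = cos 4π/9 cos 53π/180 - sin 4π/9 sin 53π/180 = -0.682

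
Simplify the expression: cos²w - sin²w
cos²w - sin²w = cos(2w) (using Double angle)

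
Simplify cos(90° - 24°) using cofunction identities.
cos(90° - 24°) = sin(24°)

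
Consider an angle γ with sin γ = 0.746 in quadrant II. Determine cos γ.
cos γ = ±√(1 - sin²γ) = -0.6659 (negative in QII)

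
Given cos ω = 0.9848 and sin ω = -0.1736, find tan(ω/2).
tan(ω/2) = sin ω / (1 + cos ω) = -0.08746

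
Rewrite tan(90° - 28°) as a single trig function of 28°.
tan(90° - 28°) = cot(28°)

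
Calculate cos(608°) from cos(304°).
cos(608°) = cos²304° - sin²304° = -0.3746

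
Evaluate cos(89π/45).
cos(89π/45) = 0.9976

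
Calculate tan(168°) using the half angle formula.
tan(168°) = sin 336° / (1 + cos 336°) = -0.2126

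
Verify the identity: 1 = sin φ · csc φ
RHS = sin φ · (1/sin φ) = 1 = LHS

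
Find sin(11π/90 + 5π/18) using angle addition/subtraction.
sin(11π/90 + 5π/18) = sin 11π/90 cos 5π/18 + cos 11π/90 sin 5π/18 = 0.9511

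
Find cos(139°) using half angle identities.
cos(139°) = -√((1 + cos 278°)/2) = -0.7547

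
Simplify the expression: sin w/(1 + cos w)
sin w/(1 + cos w) = tan(w/2) (using Half angle)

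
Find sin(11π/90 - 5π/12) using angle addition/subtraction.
sin(11π/90 - 5π/12) = sin 11π/90 cos 5π/12 - cos 11π/90 sin 5π/12 = -0.7986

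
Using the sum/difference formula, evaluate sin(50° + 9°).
sin(50° + 9°) = sin 50° cos 9° + cos 50° sin 9° = 0.8572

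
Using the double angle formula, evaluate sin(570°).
sin(570°) = 2 sin 285° cos 285° = -1/2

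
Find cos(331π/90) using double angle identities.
cos(331π/90) = cos²331π/180 - sin²331π/180 = 0.5299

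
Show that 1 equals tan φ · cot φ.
RHS = (sin φ/cos φ) · (cos φ/sin φ) = 1 = LHS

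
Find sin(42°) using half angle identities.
sin(42°) = √((1 - cos 84°)/2) = 0.6691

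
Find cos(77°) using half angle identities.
cos(77°) = √((1 + cos 154°)/2) = 0.225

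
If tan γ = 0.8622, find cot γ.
cot γ = 1/tan γ = 1.16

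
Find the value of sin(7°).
sin(7°) = 0.1219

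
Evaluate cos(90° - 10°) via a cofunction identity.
cos(90° - 10°) = sin(10°) = 0.1736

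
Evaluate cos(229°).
cos(229°) = -0.6561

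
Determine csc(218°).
csc(218°) = -1.624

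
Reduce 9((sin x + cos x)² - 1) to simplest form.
9((sin x + cos x)² - 1) = 9(sin(2x)) (using Pythagorean + double angle)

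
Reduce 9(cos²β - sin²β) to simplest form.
9(cos²β - sin²β) = 9(cos(2β)) (using Double angle)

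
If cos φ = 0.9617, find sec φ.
sec φ = 1/cos φ = 1.04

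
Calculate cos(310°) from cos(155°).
cos(310°) = cos²155° - sin²155° = 0.6428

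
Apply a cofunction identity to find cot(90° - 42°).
cot(90° - 42°) = tan(42°) = 0.9004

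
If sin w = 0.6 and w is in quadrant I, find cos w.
cos w = 0.8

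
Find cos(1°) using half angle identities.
cos(1°) = √((1 + cos 2°)/2) = 0.9998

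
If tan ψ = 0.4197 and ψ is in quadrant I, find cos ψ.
cos ψ = 0.9221 (using tan²ψ + 1 = sec²ψ)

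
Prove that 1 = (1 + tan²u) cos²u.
RHS = sec²u · cos²u = (1/cos²u) · cos²u = 1 = LHS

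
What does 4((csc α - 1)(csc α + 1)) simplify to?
4((csc α - 1)(csc α + 1)) = 4(cot²α) (using Diff. of squares)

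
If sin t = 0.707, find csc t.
csc t = 1/sin t = 1.414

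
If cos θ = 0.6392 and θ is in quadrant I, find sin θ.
sin θ = 0.769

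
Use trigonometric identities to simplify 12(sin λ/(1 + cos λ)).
12(sin λ/(1 + cos λ)) = 12(tan(λ/2)) (using Half angle)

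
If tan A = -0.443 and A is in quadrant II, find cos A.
cos A = -0.9143 (using tan²A + 1 = sec²A)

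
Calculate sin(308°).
sin(308°) = -0.788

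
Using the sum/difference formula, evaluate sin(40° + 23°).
sin(40° + 23°) = sin 40° cos 23° + cos 40° sin 23° = 0.891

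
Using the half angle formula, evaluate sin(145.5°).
sin(145.5°) = √((1 - cos 291°)/2) = 0.5664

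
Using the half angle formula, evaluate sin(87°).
sin(87°) = √((1 - cos 174°)/2) = 0.9986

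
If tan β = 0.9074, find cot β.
cot β = 1/tan β = 1.102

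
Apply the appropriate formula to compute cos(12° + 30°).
cos(12° + 30°) = cos 12° cos 30° - sin 12° sin 30° = 0.7431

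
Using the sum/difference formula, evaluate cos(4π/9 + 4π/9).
cos(4π/9 + 4π/9) = cos 4π/9 cos 4π/9 - sin 4π/9 sin 4π/9 = -0.9397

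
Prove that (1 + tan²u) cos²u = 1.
LHS = sec²u · cos²u = (1/cos²u) · cos²u = 1 = RHS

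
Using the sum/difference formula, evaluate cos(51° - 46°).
cos(51° - 46°) = cos 51° cos 46° + sin 51° sin 46° = 0.9962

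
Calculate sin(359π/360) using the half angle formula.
sin(359π/360) = √((1 - cos 359π/180)/2) = 0.008727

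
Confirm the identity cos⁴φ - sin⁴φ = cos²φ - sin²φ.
LHS = (cos²φ - sin²φ)(cos²φ + sin²φ) = (cos²φ - sin²φ) · 1 = cos²φ - sin²φ = RHS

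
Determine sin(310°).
sin(310°) = -0.766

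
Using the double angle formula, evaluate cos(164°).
cos(164°) = cos²82° - sin²82° = -0.9613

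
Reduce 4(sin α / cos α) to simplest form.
4(sin α / cos α) = 4(tan α) (using Quotient identity)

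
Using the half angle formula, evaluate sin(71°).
sin(71°) = √((1 - cos 142°)/2) = 0.9455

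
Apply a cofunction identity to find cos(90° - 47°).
cos(90° - 47°) = sin(47°) = 0.7314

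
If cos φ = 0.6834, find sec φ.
sec φ = 1/cos φ = 1.463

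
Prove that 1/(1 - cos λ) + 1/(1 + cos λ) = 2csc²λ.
LHS = [(1 + cos λ) + (1 - cos λ)] / [(1 - cos λ)(1 + cos λ)] = 2/(1 - cos²λ) = 2/sin²λ = 2csc²λ = RHS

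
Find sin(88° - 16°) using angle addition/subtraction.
sin(88° - 16°) = sin 88° cos 16° - cos 88° sin 16° = 0.9511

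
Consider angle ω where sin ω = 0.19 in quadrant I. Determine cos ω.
cos ω = √(1 - sin²ω) = 0.9818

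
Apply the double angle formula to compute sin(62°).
sin(62°) = 2 sin 31° cos 31° = 0.8829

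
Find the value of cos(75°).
cos(75°) = (√6-√2)/4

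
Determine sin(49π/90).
sin(49π/90) = 0.9903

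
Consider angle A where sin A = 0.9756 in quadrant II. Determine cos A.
cos A = ±√(1 - sin²A) = -0.2196 (negative in QII)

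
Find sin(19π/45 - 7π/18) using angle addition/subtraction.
sin(19π/45 - 7π/18) = sin 19π/45 cos 7π/18 - cos 19π/45 sin 7π/18 = 0.1045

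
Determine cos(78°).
cos(78°) = 0.2079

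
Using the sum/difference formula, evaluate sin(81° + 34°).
sin(81° + 34°) = sin 81° cos 34° + cos 81° sin 34° = 0.9063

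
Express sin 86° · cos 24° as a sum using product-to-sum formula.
sin 86° cos 24° = (1/2)[sin(86°+24°) + sin(86°-24°)]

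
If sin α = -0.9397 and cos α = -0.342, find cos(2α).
cos(2α) = cos²α - sin²α = -0.7661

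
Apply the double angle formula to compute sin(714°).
sin(714°) = 2 sin 357° cos 357° = -0.1045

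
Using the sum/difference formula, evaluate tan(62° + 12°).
tan(62° + 12°) = (tan 62° + tan 12°)/(1 - tan 62° tan 12°) = 3.487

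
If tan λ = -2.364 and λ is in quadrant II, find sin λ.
sin λ = 0.921 (using tan²λ + 1 = sec²λ)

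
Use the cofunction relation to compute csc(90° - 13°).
csc(90° - 13°) = sec(13°) = 1.026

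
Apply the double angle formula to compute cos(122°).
cos(122°) = 1 - 2sin²61° = -0.5299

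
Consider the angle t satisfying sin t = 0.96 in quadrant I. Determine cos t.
cos t = √(1 - sin²t) = 0.28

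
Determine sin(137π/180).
sin(137π/180) = 0.682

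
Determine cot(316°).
cot(316°) = -1.036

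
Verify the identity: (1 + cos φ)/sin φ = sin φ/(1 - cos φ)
RHS = sin φ(1 + cos φ) / ((1 - cos φ)(1 + cos φ)) = sin φ(1 + cos φ) / (1 - cos²φ) = sin φ(1 + cos φ) / sin²φ = (1 + cos φ)/sin φ = LHS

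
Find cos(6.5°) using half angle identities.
cos(6.5°) = √((1 + cos 13°)/2) = 0.9936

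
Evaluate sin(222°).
sin(222°) = -0.6691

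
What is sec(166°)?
sec(166°) = -1.031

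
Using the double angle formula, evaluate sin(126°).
sin(126°) = 2 sin 63° cos 63° = 0.809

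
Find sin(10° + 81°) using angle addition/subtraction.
sin(10° + 81°) = sin 10° cos 81° + cos 10° sin 81° = 0.9998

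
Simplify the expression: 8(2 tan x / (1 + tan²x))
8(2 tan x / (1 + tan²x)) = 8(sin(2x)) (using Double angle)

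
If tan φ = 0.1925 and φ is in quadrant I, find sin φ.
sin φ = 0.189 (using tan²φ + 1 = sec²φ)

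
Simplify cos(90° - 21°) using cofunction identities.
cos(90° - 21°) = sin(21°)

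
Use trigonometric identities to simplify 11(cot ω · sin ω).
11(cot ω · sin ω) = 11(cos ω) (using Quotient identity)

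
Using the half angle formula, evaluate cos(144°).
cos(144°) = -√((1 + cos 288°)/2) = -0.809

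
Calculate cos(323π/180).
cos(323π/180) = 0.7986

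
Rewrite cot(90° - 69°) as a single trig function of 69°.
cot(90° - 69°) = tan(69°)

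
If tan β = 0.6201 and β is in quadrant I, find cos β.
cos β = 0.8499 (using tan²β + 1 = sec²β)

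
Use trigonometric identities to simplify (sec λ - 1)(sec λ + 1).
(sec λ - 1)(sec λ + 1) = tan²λ (using Diff. of squares)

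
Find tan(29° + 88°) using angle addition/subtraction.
tan(29° + 88°) = (tan 29° + tan 88°)/(1 - tan 29° tan 88°) = -1.963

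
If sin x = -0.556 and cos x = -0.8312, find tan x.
tan x = sin x / cos x = 0.6689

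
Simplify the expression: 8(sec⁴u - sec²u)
8(sec⁴u - sec²u) = 8(tan⁴u + tan²u) (using Pythagorean)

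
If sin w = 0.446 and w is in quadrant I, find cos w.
cos w = 0.895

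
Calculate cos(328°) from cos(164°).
cos(328°) = cos²164° - sin²164° = 0.848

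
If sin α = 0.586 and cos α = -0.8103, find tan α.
tan α = sin α / cos α = -0.7232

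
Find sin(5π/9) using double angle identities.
sin(5π/9) = 2 sin 5π/18 cos 5π/18 = 0.9848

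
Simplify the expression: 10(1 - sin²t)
10(1 - sin²t) = 10(cos²t) (using Pythagorean identity)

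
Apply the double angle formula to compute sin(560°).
sin(560°) = 2 sin 280° cos 280° = -0.342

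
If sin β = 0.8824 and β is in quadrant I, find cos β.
cos β = 0.4705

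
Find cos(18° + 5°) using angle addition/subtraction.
cos(18° + 5°) = cos 18° cos 5° - sin 18° sin 5° = 0.9205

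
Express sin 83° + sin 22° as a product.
sin 83° + sin 22° = 2 sin(52.5°) cos(30.5°)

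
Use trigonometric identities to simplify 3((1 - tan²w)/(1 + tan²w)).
3((1 - tan²w)/(1 + tan²w)) = 3(cos(2w)) (using Double angle)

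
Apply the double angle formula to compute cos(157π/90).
cos(157π/90) = cos²157π/180 - sin²157π/180 = 0.6947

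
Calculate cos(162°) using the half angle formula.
cos(162°) = -√((1 + cos 324°)/2) = -0.9511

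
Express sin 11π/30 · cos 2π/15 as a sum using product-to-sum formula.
sin 11π/30 cos 2π/15 = (1/2)[sin(11π/30+2π/15) + sin(11π/30-2π/15)]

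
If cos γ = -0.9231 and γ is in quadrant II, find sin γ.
sin γ = 0.3846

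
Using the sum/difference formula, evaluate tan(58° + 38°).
tan(58° + 38°) = (tan 58° + tan 38°)/(1 - tan 58° tan 38°) = -9.514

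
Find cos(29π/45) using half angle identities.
cos(29π/45) = -√((1 + cos 58π/45)/2) = -0.4384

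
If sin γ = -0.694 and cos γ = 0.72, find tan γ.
tan γ = sin γ / cos γ = -0.9639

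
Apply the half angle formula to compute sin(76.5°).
sin(76.5°) = √((1 - cos 153°)/2) = 0.9724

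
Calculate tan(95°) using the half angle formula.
tan(95°) = sin 190° / (1 + cos 190°) = -11.43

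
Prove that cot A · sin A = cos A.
LHS = (cos A/sin A) · sin A = cos A = RHS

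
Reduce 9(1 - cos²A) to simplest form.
9(1 - cos²A) = 9(sin²A) (using Pythagorean identity)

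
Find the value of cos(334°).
cos(334°) = 0.8988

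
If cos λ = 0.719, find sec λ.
sec λ = 1/cos λ = 1.391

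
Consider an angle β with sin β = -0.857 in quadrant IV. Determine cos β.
cos β = √(1 - sin²β) = 0.5153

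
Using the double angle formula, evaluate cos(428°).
cos(428°) = cos²214° - sin²214° = 0.3746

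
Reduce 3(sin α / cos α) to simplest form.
3(sin α / cos α) = 3(tan α) (using Quotient identity)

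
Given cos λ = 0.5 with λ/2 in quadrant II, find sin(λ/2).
sin(λ/2) = ±√((1 - cos λ)/2); positive since λ/2 ∈ QII, so sin(λ/2) = 1/2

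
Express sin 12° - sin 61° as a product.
sin 12° - sin 61° = 2 cos(36.5°) sin(-24.5°)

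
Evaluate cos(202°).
cos(202°) = -0.9272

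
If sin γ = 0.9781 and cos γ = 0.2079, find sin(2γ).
sin(2γ) = 2 sin γ cos γ = 0.4067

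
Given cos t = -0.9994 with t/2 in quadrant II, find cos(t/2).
cos(t/2) = ±√((1 + cos t)/2); negative since t/2 ∈ QII, so cos(t/2) = -0.01732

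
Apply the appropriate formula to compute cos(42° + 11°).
cos(42° + 11°) = cos 42° cos 11° - sin 42° sin 11° = 0.6018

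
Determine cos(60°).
cos(60°) = 1/2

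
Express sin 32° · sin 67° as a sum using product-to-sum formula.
sin 32° sin 67° = (1/2)[cos(32°-67°) - cos(32°+67°)]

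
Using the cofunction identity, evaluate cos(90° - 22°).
cos(90° - 22°) = sin(22°) = 0.3746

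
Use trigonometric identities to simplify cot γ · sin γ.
cot γ · sin γ = cos γ (using Quotient identity)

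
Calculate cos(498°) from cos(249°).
cos(498°) = cos²249° - sin²249° = -0.7431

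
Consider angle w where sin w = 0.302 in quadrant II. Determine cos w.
cos w = ±√(1 - sin²w) = -0.9533 (negative in QII)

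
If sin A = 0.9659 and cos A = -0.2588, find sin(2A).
sin(2A) = 2 sin A cos A = -0.4999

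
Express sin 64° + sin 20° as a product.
sin 64° + sin 20° = 2 sin(42°) cos(22°)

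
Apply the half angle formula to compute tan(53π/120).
tan(53π/120) = sin 53π/60 / (1 + cos 53π/60) = 5.396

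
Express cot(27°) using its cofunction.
cot(27°) = tan(90° - 27°) = tan(63°)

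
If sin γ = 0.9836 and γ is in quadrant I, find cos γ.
cos γ = 0.1804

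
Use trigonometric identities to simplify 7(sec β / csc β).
7(sec β / csc β) = 7(tan β) (using Reciprocal identities)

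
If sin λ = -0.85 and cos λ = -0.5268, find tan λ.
tan λ = sin λ / cos λ = 1.614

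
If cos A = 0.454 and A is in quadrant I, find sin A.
sin A = 0.891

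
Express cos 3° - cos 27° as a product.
cos 3° - cos 27° = -2 sin(15°) sin(-12°)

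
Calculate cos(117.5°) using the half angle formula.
cos(117.5°) = -√((1 + cos 235°)/2) = -0.4617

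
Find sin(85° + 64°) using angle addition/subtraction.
sin(85° + 64°) = sin 85° cos 64° + cos 85° sin 64° = 0.515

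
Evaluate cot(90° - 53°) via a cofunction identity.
cot(90° - 53°) = tan(53°) = 1.327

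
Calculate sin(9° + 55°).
sin(9° + 55°) = sin 9° cos 55° + cos 9° sin 55° = 0.8988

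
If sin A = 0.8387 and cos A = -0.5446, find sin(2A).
sin(2A) = 2 sin A cos A = -0.9135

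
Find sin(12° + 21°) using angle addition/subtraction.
sin(12° + 21°) = sin 12° cos 21° + cos 12° sin 21° = 0.5446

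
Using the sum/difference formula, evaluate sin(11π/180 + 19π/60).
sin(11π/180 + 19π/60) = sin 11π/180 cos 19π/60 + cos 11π/180 sin 19π/60 = 0.9272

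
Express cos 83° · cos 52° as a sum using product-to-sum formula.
cos 83° cos 52° = (1/2)[cos(83°-52°) + cos(83°+52°)]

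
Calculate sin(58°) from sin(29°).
sin(58°) = 2 sin 29° cos 29° = 0.848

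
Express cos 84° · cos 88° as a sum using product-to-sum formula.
cos 84° cos 88° = (1/2)[cos(84°-88°) + cos(84°+88°)]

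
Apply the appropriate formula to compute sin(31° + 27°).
sin(31° + 27°) = sin 31° cos 27° + cos 31° sin 27° = 0.848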